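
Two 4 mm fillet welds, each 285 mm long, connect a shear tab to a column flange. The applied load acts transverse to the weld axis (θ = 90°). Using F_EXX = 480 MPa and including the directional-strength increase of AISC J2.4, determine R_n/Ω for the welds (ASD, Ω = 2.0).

t_e = 0.707 × 4 = 2.828 mm; A_we = 2.828 × 570 = 1612 mm².
Directional factor: 1.0 + 0.5 sin^1.5(90°) = 1.5.
F_nw = 0.6 × 480 × 1.5 = 432 MPa.
R_n/Ω = (432 × 1612) / 2.0 × 10⁻³ = 348.2 kN.

R_n/Ω ≈ 348 kN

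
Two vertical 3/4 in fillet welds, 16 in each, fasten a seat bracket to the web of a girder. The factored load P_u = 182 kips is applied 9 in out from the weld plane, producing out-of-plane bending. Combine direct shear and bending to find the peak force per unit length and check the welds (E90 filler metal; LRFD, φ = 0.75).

E90XX → F_EXX = 90 ksi.
L_w = 2 × 16 = 32 in; section modulus (unit throat) S = 2 × L²/6 = 85.33 in².
Direct shear f_v = P/L_w = 182/32 = 5.688 kip/in.
Moment M = P × e = 182 × 9 = 1638 kip·in; bending f_b = M/S = 19.2 kip/in.
f_max = √(f_v² + f_b²) = √(5.688² + 19.2²) = 20.02 kip/in.
φr_n = 0.75 × 0.6 × 90 × (0.707 × 0.75) = 21.48 kip/in → adequate.

f_max ≈ 20 kip/in; adequate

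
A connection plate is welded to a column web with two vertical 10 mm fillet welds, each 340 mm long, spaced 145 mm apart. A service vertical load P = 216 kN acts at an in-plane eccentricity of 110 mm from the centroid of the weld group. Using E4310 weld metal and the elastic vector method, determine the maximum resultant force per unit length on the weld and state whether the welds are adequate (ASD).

E43XX → F_EXX = 430 MPa.
Total weld length L_w = 680 mm. Treat welds as unit-width lines.
Polar moment about centroid: J = 2[d³/12 + d(b/2)²] = 2[340³/12 + 340×72.5²] = 10120000 mm³.
Direct shear f_v = P/L_w = 216×10³ / 680 = 317.6 N/mm (vertical).
Torsion M = P·e = 216×10³ × 110 = 23760000 N·mm.
Critical point at (x, y) = (72.5, 170) from centroid. f_tx = M·y/J = 398.9 N/mm; f_ty = M·x/J = 170.1 N/mm.
Resultant f_max = √[f_tx² + (f_v + f_ty)²] = √[398.9² + (317.6 + 170.1)²] = 630.1 N/mm.
Capacity per unit length: r_n/Ω = (1/2.0) × 0.6 × 430 × (0.707 × 10) = 912 N/mm.
630.1 ≤ 912 → adequate.

f_max ≈ 630 N/mm; adequate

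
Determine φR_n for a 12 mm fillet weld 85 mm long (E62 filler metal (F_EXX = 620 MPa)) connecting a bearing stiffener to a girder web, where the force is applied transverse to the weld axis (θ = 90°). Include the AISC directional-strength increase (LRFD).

t_e = 0.707 × 12 = 8.484 mm; A_we = 8.484 × 85 = 721.1 mm².
Directional factor: 1.0 + 0.5 sin^1.5(90°) = 1.5.
F_nw = 0.6 × 620 × 1.5 = 558 MPa.
φR_n = 0.75 × 558 × 721.1 × 10⁻³ = 301.8 kN.

φR_n ≈ 302 kN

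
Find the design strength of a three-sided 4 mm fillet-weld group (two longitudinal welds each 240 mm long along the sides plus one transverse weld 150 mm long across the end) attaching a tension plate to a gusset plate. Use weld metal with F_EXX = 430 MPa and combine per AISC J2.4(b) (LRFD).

t_e = 0.707 × 4 = 2.828 mm.
R_nwl = 0.6 × 430 × 2.828 × 480 × 10⁻³ = 350.2 kN (longitudinal, 2 welds).
R_nwt = 0.6 × 430 × 2.828 × 150 × 10⁻³ = 109.4 kN (transverse, base value).
(i) R_nwl + R_nwt = 459.7 kN; (ii) 0.85 R_nwl + 1.5 R_nwt = 461.9 kN.
R_n = max = 461.9 kN [governs: (ii)]; φR_n = 346.4 kN.

φR_n ≈ 346 kN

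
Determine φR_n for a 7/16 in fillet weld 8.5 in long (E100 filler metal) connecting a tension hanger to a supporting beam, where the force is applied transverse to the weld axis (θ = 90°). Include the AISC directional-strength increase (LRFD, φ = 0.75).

E100XX → F_EXX = 100 ksi.
t_e = 0.707 × 0.4375 = 0.3093 in; A_we = 0.3093 × 8.5 = 2.629 in².
Directional factor: 1.0 + 0.5 sin^1.5(90°) = 1.5.
F_nw = 0.6 × 100 × 1.5 = 90 ksi.
φR_n = 0.75 × 90 × 2.629 = 177.5 kips.

φR_n ≈ 177 kips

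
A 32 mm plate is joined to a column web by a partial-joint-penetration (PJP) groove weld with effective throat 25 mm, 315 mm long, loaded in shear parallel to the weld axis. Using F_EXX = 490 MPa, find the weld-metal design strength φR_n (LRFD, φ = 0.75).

φR_n ≈ 1740 kN

Effective throat (given) t_e = 25 mm.
A_we = 25 × 315 = 7875 mm².
F_nw = 0.6 F_EXX = 294 MPa.
φR_n = 0.75 × 294 × 7875 × 10⁻³ = 1736 kN.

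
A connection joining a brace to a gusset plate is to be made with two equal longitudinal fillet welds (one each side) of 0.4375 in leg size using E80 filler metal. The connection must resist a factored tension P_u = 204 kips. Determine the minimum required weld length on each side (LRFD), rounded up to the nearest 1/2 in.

E80XX → F_EXX = 80 ksi.
Throat t_e = 0.707 × 0.4375 = 0.3093 in.
φr_n = 0.75 × 0.6 × 80 × 0.3093 = 11.14 kips/in.
L_req = P_u / φr_n = 204 / 11.14 = 18.32 in total.
Per side: 18.32 / 2 = 9.16 in.
Round up → use L = 9.5 in on each side.

L = 9.5 in on each side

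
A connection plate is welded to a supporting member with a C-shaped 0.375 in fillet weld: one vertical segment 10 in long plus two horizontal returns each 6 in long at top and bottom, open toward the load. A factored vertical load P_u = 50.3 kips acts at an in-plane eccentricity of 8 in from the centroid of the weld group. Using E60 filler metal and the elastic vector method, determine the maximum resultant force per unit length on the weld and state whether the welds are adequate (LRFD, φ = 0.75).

E60XX → F_EXX = 60 ksi.
Total weld length L_w = 22 in. Treat welds as unit-width lines.
Centroid: x̄ = 2×6×3 / 22 = 1.636 in from the vertical weld.
Polar moment about centroid: J = I_x + I_y = [10³/12 + 2×6×5²] + [10×1.636² + 2(6³/12 + 6×1.364²)] = 468.4 in³.
Direct shear f_v = P/L_w = 50.3 / 22 = 2.286 kip/in (vertical).
Torsion M = P·e = 50.3 × 8 = 402.4 kip·in.
Critical point at (x, y) = (4.364, 5) from centroid. f_tx = M·y/J = 4.295 kip/in; f_ty = M·x/J = 3.749 kip/in.
Resultant f_max = √[f_tx² + (f_v + f_ty)²] = √[4.295² + (2.286 + 3.749)²] = 7.407 kip/in.
Capacity per unit length: φr_n = 0.75 × 0.6 × 60 × (0.707 × 0.375) = 7.158 kip/in.
7.407 > 7.158 → NOT adequate.

f_max ≈ 7.41 kip/in; NOT adequate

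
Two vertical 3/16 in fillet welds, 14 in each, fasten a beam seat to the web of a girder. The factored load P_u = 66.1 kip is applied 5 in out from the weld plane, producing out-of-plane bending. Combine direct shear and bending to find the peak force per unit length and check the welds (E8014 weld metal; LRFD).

f_max ≈ 5.58 kip/in; NOT adequate

E80XX → F_EXX = 80 ksi.
L_w = 2 × 14 = 28 in; section modulus (unit throat) S = 2 × L²/6 = 65.33 in².
Direct shear f_v = P/L_w = 66.1/28 = 2.361 kip/in.
Moment M = P × e = 66.1 × 5 = 330.5 kip·in; bending f_b = M/S = 5.059 kip/in.
f_max = √(f_v² + f_b²) = √(2.361² + 5.059²) = 5.582 kip/in.
φr_n = 0.75 × 0.6 × 80 × (0.707 × 0.1875) = 4.772 kip/in → NOT adequate.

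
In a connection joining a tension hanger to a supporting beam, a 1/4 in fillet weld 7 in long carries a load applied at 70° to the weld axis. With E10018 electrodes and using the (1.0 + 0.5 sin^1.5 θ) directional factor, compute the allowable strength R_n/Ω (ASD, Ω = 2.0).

R_n/Ω ≈ 54 kip

E100XX → F_EXX = 100 ksi.
t_e = 0.707 × 0.25 = 0.1767 in; A_we = 0.1767 × 7 = 1.237 in².
Directional factor: 1.0 + 0.5 sin^1.5(70°) = 1.455.
F_nw = 0.6 × 100 × 1.455 = 87.33 ksi.
R_n/Ω = (87.33 × 1.237) / 2.0 = 54.02 kip.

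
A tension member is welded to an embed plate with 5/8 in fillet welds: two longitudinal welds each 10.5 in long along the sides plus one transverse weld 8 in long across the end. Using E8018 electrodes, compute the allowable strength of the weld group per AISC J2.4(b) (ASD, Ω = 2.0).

E80XX → F_EXX = 80 ksi.
t_e = 0.707 × 0.625 = 0.4419 in.
R_nwl = 0.6 × 80 × 0.4419 × 21 = 445.4 kips (longitudinal, 2 welds).
R_nwt = 0.6 × 80 × 0.4419 × 8 = 169.7 kips (transverse, base value).
(i) R_nwl + R_nwt = 615.1 kips; (ii) 0.85 R_nwl + 1.5 R_nwt = 633.1 kips.
R_n = max = 633.1 kips [governs: (ii)]; R_n/Ω = 316.6 kips.

R_n/Ω ≈ 317 kips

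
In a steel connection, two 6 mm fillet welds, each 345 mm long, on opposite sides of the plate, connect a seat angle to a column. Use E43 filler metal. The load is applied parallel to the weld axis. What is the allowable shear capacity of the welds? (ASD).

R_n/Ω ≈ 378 kN

E43XX → F_EXX = 430 MPa.
Effective throat t_e = 0.707 × 6 = 4.242 mm.
Total length L = 690 mm; A_we = 4.242 × 690 = 2927 mm².
F_nw = 0.6 F_EXX = 0.6 × 430 = 258 MPa.
R_n = 258 × 2927 × 10⁻³ = 755.2 kN; R_n/Ω = 755.2/2.0 = 377.6 kN.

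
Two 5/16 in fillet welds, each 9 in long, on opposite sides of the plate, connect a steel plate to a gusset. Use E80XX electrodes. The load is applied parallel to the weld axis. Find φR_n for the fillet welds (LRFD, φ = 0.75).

φR_n ≈ 143 kip

E80XX → F_EXX = 80 ksi.
Effective throat t_e = 0.707 × 0.3125 = 0.2209 in.
Total length L = 18 in; A_we = 0.2209 × 18 = 3.977 in².
F_nw = 0.6 F_EXX = 0.6 × 80 = 48 ksi.
φR_n = 0.75 × 48 × 3.977 = 143.2 kip.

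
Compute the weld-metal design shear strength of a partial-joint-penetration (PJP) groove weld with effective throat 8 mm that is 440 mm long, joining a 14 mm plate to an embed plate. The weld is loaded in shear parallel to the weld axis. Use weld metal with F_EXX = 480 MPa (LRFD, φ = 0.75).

Effective throat (given) t_e = 8 mm.
A_we = 8 × 440 = 3520 mm².
F_nw = 0.6 F_EXX = 288 MPa.
φR_n = 0.75 × 288 × 3520 × 10⁻³ = 760.3 kN.

φR_n ≈ 760 kN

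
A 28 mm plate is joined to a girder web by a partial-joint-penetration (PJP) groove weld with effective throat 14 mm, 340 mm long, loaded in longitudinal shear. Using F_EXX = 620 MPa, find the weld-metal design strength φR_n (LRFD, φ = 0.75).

Effective throat (given) t_e = 14 mm.
A_we = 14 × 340 = 4760 mm².
F_nw = 0.6 F_EXX = 372 MPa.
φR_n = 0.75 × 372 × 4760 × 10⁻³ = 1328 kN.

φR_n ≈ 1330 kN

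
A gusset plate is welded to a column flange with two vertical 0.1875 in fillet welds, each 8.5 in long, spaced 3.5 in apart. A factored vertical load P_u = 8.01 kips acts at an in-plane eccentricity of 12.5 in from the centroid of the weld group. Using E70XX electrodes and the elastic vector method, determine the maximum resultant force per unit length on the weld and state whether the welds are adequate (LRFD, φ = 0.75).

f_max ≈ 3.19 kip/in; adequate

E70XX → F_EXX = 70 ksi.
Total weld length L_w = 17 in. Treat welds as unit-width lines.
Polar moment about centroid: J = 2[d³/12 + d(b/2)²] = 2[8.5³/12 + 8.5×1.75²] = 154.4 in³.
Direct shear f_v = P/L_w = 8.01 / 17 = 0.4712 kip/in (vertical).
Torsion M = P·e = 8.01 × 12.5 = 100.12 kip·in.
Critical point at (x, y) = (1.75, 4.25) from centroid. f_tx = M·y/J = 2.756 kip/in; f_ty = M·x/J = 1.135 kip/in.
Resultant f_max = √[f_tx² + (f_v + f_ty)²] = √[2.756² + (0.4712 + 1.135)²] = 3.19 kip/in.
Capacity per unit length: φr_n = 0.75 × 0.6 × 70 × (0.707 × 0.1875) = 4.176 kip/in.
3.19 ≤ 4.176 → adequate.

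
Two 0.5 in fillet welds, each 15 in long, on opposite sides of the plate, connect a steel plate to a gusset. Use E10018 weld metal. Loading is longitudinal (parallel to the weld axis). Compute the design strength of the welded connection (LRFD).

φR_n ≈ 477 kip

E100XX → F_EXX = 100 ksi.
Effective throat t_e = 0.707 × 0.5 = 0.3535 in.
Total length L = 30 in; A_we = 0.3535 × 30 = 10.6 in².
F_nw = 0.6 F_EXX = 0.6 × 100 = 60 ksi.
φR_n = 0.75 × 60 × 10.6 = 477.2 kip.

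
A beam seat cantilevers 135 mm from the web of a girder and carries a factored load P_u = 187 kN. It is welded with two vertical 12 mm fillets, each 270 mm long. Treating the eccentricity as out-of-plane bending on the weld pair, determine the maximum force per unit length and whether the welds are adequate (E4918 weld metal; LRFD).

E49XX → F_EXX = 490 MPa.
L_w = 2 × 270 = 540 mm; section modulus (unit throat) S = 2 × L²/6 = 24300 mm².
Direct shear f_v = P/L_w = 187×10³/540 = 346.3 N/mm.
Moment M = P × e = 187×10³ × 135 = 25245000 N·mm; bending f_b = M/S = 1039 N/mm.
f_max = √(f_v² + f_b²) = √(346.3² + 1039²) = 1095 N/mm.
φr_n = 0.75 × 0.6 × 490 × (0.707 × 12) = 1871 N/mm → adequate.

f_max ≈ 1100 N/mm; adequate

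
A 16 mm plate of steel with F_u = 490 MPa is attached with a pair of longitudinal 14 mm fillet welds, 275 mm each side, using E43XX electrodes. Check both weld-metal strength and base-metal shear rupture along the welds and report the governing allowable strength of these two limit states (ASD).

E43XX → F_EXX = 430 MPa.
t_e = 0.707 × 14 = 9.898 mm; L = 550 mm.
Weld metal: R_n/Ω = (1/2.0) × 0.6 × 430 × 9.898 × 550 × 10⁻³ = 702.3 kN.
Base metal (shear rupture): R_n/Ω = (1/2.0) × 0.6 × 490 × 16 × 550 × 10⁻³ = 1294 kN.
Governing: weld metal.

R_n/Ω ≈ 702 kN (weld metal governs)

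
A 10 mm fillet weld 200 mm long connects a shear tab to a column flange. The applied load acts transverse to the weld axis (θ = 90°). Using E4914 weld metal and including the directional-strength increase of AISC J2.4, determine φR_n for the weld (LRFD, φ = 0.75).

φR_n ≈ 468 kN

E49XX → F_EXX = 490 MPa.
t_e = 0.707 × 10 = 7.07 mm; A_we = 7.07 × 200 = 1414 mm².
Directional factor: 1.0 + 0.5 sin^1.5(90°) = 1.5.
F_nw = 0.6 × 490 × 1.5 = 441 MPa.
φR_n = 0.75 × 441 × 1414 × 10⁻³ = 467.7 kN.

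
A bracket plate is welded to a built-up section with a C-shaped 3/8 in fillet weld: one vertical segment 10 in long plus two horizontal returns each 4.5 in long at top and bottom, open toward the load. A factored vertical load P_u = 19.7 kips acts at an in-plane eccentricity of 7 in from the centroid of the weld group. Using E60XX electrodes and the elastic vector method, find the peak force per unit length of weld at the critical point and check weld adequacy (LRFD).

E60XX → F_EXX = 60 ksi.
Total weld length L_w = 19 in. Treat welds as unit-width lines.
Centroid: x̄ = 2×4.5×2.25 / 19 = 1.066 in from the vertical weld.
Polar moment about centroid: J = I_x + I_y = [10³/12 + 2×4.5×5²] + [10×1.066² + 2(4.5³/12 + 4.5×1.184²)] = 347.5 in³.
Direct shear f_v = P/L_w = 19.7 / 19 = 1.037 kip/in (vertical).
Torsion M = P·e = 19.7 × 7 = 137.9 kip·in.
Critical point at (x, y) = (3.434, 5) from centroid. f_tx = M·y/J = 1.984 kip/in; f_ty = M·x/J = 1.363 kip/in.
Resultant f_max = √[f_tx² + (f_v + f_ty)²] = √[1.984² + (1.037 + 1.363)²] = 3.114 kip/in.
Capacity per unit length: φr_n = 0.75 × 0.6 × 60 × (0.707 × 0.375) = 7.158 kip/in.
3.114 ≤ 7.158 → adequate.

f_max ≈ 3.11 kip/in; adequate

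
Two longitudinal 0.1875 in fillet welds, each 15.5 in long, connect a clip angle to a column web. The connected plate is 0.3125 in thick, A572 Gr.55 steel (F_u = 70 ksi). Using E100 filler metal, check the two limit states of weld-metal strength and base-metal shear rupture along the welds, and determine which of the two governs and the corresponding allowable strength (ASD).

E100XX → F_EXX = 100 ksi.
t_e = 0.707 × 0.1875 = 0.1326 in; L = 31 in.
Weld metal: R_n/Ω = (1/2.0) × 0.6 × 100 × 0.1326 × 31 = 123.3 kips.
Base metal (shear rupture): R_n/Ω = (1/2.0) × 0.6 × 70 × 0.3125 × 31 = 203.4 kips.
Governing: weld metal.

R_n/Ω ≈ 123 kips (weld metal governs)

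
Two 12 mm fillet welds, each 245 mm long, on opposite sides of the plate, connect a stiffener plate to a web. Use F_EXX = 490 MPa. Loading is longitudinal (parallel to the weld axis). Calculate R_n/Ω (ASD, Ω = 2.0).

Effective throat t_e = 0.707 × 12 = 8.484 mm.
Total length L = 490 mm; A_we = 8.484 × 490 = 4157 mm².
F_nw = 0.6 F_EXX = 0.6 × 490 = 294 MPa.
R_n = 294 × 4157 × 10⁻³ = 1222 kN; R_n/Ω = 1222/2.0 = 611.1 kN.

R_n/Ω ≈ 611 kN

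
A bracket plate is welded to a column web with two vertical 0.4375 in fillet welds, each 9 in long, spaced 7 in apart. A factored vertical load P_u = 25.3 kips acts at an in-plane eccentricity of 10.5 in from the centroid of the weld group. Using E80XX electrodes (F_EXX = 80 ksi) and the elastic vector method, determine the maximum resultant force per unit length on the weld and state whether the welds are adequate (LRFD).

Total weld length L_w = 18 in. Treat welds as unit-width lines.
Polar moment about centroid: J = 2[d³/12 + d(b/2)²] = 2[9³/12 + 9×3.5²] = 342 in³.
Direct shear f_v = P/L_w = 25.3 / 18 = 1.406 kip/in (vertical).
Torsion M = P·e = 25.3 × 10.5 = 265.65 kip·in.
Critical point at (x, y) = (3.5, 4.5) from centroid. f_tx = M·y/J = 3.495 kip/in; f_ty = M·x/J = 2.719 kip/in.
Resultant f_max = √[f_tx² + (f_v + f_ty)²] = √[3.495² + (1.406 + 2.719)²] = 5.406 kip/in.
Capacity per unit length: φr_n = 0.75 × 0.6 × 80 × (0.707 × 0.4375) = 11.14 kip/in.
5.406 ≤ 11.14 → adequate.

f_max ≈ 5.41 kip/in; adequate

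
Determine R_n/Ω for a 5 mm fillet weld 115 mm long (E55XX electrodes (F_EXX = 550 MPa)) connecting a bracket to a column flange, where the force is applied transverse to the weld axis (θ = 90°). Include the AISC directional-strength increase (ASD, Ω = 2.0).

t_e = 0.707 × 5 = 3.535 mm; A_we = 3.535 × 115 = 406.5 mm².
Directional factor: 1.0 + 0.5 sin^1.5(90°) = 1.5.
F_nw = 0.6 × 550 × 1.5 = 495 MPa.
R_n/Ω = (495 × 406.5) / 2.0 × 10⁻³ = 100.6 kN.

R_n/Ω ≈ 101 kN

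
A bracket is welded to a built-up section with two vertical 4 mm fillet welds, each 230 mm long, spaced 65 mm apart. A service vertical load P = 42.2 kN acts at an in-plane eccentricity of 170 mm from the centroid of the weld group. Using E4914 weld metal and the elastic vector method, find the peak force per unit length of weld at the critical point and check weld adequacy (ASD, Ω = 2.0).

f_max ≈ 377 N/mm; adequate

E49XX → F_EXX = 490 MPa.
Total weld length L_w = 460 mm. Treat welds as unit-width lines.
Polar moment about centroid: J = 2[d³/12 + d(b/2)²] = 2[230³/12 + 230×32.5²] = 2514000 mm³.
Direct shear f_v = P/L_w = 42.2×10³ / 460 = 91.74 N/mm (vertical).
Torsion M = P·e = 42.2×10³ × 170 = 7174000 N·mm.
Critical point at (x, y) = (32.5, 115) from centroid. f_tx = M·y/J = 328.2 N/mm; f_ty = M·x/J = 92.75 N/mm.
Resultant f_max = √[f_tx² + (f_v + f_ty)²] = √[328.2² + (91.74 + 92.75)²] = 376.5 N/mm.
Capacity per unit length: r_n/Ω = (1/2.0) × 0.6 × 490 × (0.707 × 4) = 415.7 N/mm.
376.5 ≤ 415.7 → adequate.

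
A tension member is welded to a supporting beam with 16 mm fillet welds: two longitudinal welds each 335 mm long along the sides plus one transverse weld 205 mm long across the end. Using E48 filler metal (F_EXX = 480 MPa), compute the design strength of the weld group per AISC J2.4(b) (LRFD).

φR_n ≈ 2140 kN

t_e = 0.707 × 16 = 11.31 mm.
R_nwl = 0.6 × 480 × 11.31 × 670 × 10⁻³ = 2183 kN (longitudinal, 2 welds).
R_nwt = 0.6 × 480 × 11.31 × 205 × 10⁻³ = 667.9 kN (transverse, base value).
(i) R_nwl + R_nwt = 2851 kN; (ii) 0.85 R_nwl + 1.5 R_nwt = 2857 kN.
R_n = max = 2857 kN [governs: (ii)]; φR_n = 2143 kN.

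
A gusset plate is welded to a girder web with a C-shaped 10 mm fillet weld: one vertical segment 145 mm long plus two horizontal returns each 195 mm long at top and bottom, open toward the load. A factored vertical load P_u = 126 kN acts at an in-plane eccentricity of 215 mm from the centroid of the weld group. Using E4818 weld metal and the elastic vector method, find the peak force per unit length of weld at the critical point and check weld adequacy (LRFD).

E48XX → F_EXX = 480 MPa.
Total weld length L_w = 535 mm. Treat welds as unit-width lines.
Centroid: x̄ = 2×195×97.5 / 535 = 71.07 mm from the vertical weld.
Polar moment about centroid: J = I_x + I_y = [145³/12 + 2×195×72.5²] + [145×71.07² + 2(195³/12 + 195×26.43²)] = 4545000 mm³.
Direct shear f_v = P/L_w = 126×10³ / 535 = 235.5 N/mm (vertical).
Torsion M = P·e = 126×10³ × 215 = 27090000 N·mm.
Critical point at (x, y) = (123.9, 72.5) from centroid. f_tx = M·y/J = 432.2 N/mm; f_ty = M·x/J = 738.7 N/mm.
Resultant f_max = √[f_tx² + (f_v + f_ty)²] = √[432.2² + (235.5 + 738.7)²] = 1066 N/mm.
Capacity per unit length: φr_n = 0.75 × 0.6 × 480 × (0.707 × 10) = 1527 N/mm.
1066 ≤ 1527 → adequate.

f_max ≈ 1070 N/mm; adequate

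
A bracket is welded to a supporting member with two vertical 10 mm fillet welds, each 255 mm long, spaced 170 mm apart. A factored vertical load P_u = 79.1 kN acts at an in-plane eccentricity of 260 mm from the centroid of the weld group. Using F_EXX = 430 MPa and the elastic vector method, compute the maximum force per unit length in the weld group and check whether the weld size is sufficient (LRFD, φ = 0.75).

f_max ≈ 589 N/mm; adequate

Total weld length L_w = 510 mm. Treat welds as unit-width lines.
Polar moment about centroid: J = 2[d³/12 + d(b/2)²] = 2[255³/12 + 255×85²] = 6448000 mm³.
Direct shear f_v = P/L_w = 79.1×10³ / 510 = 155.1 N/mm (vertical).
Torsion M = P·e = 79.1×10³ × 260 = 20566000 N·mm.
Critical point at (x, y) = (85, 127.5) from centroid. f_tx = M·y/J = 406.6 N/mm; f_ty = M·x/J = 271.1 N/mm.
Resultant f_max = √[f_tx² + (f_v + f_ty)²] = √[406.6² + (155.1 + 271.1)²] = 589.1 N/mm.
Capacity per unit length: φr_n = 0.75 × 0.6 × 430 × (0.707 × 10) = 1368 N/mm.
589.1 ≤ 1368 → adequate.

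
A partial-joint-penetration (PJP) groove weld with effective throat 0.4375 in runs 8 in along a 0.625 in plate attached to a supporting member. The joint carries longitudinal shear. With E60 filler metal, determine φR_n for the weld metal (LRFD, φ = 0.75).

φR_n ≈ 94.5 kip

E60XX → F_EXX = 60 ksi.
Effective throat (given) t_e = 0.4375 in.
A_we = 0.4375 × 8 = 3.5 in².
F_nw = 0.6 F_EXX = 36 ksi.
φR_n = 0.75 × 36 × 3.5 = 94.5 kip.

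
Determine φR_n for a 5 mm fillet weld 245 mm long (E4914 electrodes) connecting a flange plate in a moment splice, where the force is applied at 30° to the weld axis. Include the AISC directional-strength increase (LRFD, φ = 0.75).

E49XX → F_EXX = 490 MPa.
t_e = 0.707 × 5 = 3.535 mm; A_we = 3.535 × 245 = 866.1 mm².
Directional factor: 1.0 + 0.5 sin^1.5(30°) = 1.177.
F_nw = 0.6 × 490 × 1.177 = 346 MPa.
φR_n = 0.75 × 346 × 866.1 × 10⁻³ = 224.7 kN.

φR_n ≈ 225 kN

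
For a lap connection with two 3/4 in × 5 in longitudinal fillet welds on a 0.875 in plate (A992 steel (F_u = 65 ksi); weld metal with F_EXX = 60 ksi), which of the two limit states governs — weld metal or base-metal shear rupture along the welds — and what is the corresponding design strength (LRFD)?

φR_n ≈ 143 kip (weld metal governs)

t_e = 0.707 × 0.75 = 0.5302 in; L = 10 in.
Weld metal: φR_n = 0.75 × 0.6 × 60 × 0.5302 × 10 = 143.2 kip.
Base metal (shear rupture): φR_n = 0.75 × 0.6 × 65 × 0.875 × 10 = 255.9 kip.
Governing: weld metal.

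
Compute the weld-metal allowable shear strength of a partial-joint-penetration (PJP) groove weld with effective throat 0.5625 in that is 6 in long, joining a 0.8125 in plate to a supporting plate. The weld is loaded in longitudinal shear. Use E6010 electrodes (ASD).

R_n/Ω ≈ 60.8 kip

E60XX → F_EXX = 60 ksi.
Effective throat (given) t_e = 0.5625 in.
A_we = 0.5625 × 6 = 3.375 in².
F_nw = 0.6 F_EXX = 36 ksi.
R_n/Ω = (36 × 3.375) / 2.0 = 60.75 kip.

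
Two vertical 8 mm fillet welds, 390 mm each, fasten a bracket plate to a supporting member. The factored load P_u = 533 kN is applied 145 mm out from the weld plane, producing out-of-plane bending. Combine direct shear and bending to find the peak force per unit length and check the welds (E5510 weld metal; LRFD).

E55XX → F_EXX = 550 MPa.
L_w = 2 × 390 = 780 mm; section modulus (unit throat) S = 2 × L²/6 = 50700 mm².
Direct shear f_v = P/L_w = 533×10³/780 = 683.3 N/mm.
Moment M = P × e = 533×10³ × 145 = 77285000 N·mm; bending f_b = M/S = 1524 N/mm.
f_max = √(f_v² + f_b²) = √(683.3² + 1524²) = 1671 N/mm.
φr_n = 0.75 × 0.6 × 550 × (0.707 × 8) = 1400 N/mm → NOT adequate.

f_max ≈ 1670 N/mm; NOT adequate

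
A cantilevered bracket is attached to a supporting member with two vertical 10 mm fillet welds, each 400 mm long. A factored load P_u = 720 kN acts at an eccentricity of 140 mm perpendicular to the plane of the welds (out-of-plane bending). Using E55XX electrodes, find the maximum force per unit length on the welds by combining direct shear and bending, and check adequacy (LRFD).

E55XX → F_EXX = 550 MPa.
L_w = 2 × 400 = 800 mm; section modulus (unit throat) S = 2 × L²/6 = 53330 mm².
Direct shear f_v = P/L_w = 720×10³/800 = 900 N/mm.
Moment M = P × e = 720×10³ × 140 = 100800000 N·mm; bending f_b = M/S = 1890 N/mm.
f_max = √(f_v² + f_b²) = √(900² + 1890²) = 2093 N/mm.
φr_n = 0.75 × 0.6 × 550 × (0.707 × 10) = 1750 N/mm → NOT adequate.

f_max ≈ 2090 N/mm; NOT adequate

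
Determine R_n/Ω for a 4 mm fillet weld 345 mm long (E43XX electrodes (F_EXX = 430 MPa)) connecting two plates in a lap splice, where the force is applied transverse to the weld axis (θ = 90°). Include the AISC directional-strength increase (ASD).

R_n/Ω ≈ 189 kN

t_e = 0.707 × 4 = 2.828 mm; A_we = 2.828 × 345 = 975.7 mm².
Directional factor: 1.0 + 0.5 sin^1.5(90°) = 1.5.
F_nw = 0.6 × 430 × 1.5 = 387 MPa.
R_n/Ω = (387 × 975.7) / 2.0 × 10⁻³ = 188.8 kN.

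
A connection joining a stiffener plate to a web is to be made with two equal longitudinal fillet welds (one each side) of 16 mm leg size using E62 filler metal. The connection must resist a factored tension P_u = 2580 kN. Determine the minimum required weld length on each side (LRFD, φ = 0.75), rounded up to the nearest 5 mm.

L = 410 mm on each side

E62XX → F_EXX = 620 MPa.
Throat t_e = 0.707 × 16 = 11.31 mm.
φr_n = 0.75 × 0.6 × 620 × 11.31 × 10⁻³ = 3.156 kN/mm.
L_req = P_u / φr_n = 2580 / 3.156 = 817.5 mm total.
Per side: 817.5 / 2 = 408.7 mm.
Round up → use L = 410 mm on each side.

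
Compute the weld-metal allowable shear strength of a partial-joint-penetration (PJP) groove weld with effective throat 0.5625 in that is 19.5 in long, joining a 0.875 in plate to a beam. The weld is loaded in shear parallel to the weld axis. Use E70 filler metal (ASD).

E70XX → F_EXX = 70 ksi.
Effective throat (given) t_e = 0.5625 in.
A_we = 0.5625 × 19.5 = 10.97 in².
F_nw = 0.6 F_EXX = 42 ksi.
R_n/Ω = (42 × 10.97) / 2.0 = 230.3 kips.

R_n/Ω ≈ 230 kips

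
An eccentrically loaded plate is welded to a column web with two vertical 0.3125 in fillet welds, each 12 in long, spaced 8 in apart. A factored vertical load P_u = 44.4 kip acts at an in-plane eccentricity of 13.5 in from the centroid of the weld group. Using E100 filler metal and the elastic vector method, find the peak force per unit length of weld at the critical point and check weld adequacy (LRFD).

f_max ≈ 7.62 kip/in; adequate

E100XX → F_EXX = 100 ksi.
Total weld length L_w = 24 in. Treat welds as unit-width lines.
Polar moment about centroid: J = 2[d³/12 + d(b/2)²] = 2[12³/12 + 12×4²] = 672 in³.
Direct shear f_v = P/L_w = 44.4 / 24 = 1.85 kip/in (vertical).
Torsion M = P·e = 44.4 × 13.5 = 599.4 kip·in.
Critical point at (x, y) = (4, 6) from centroid. f_tx = M·y/J = 5.352 kip/in; f_ty = M·x/J = 3.568 kip/in.
Resultant f_max = √[f_tx² + (f_v + f_ty)²] = √[5.352² + (1.85 + 3.568)²] = 7.615 kip/in.
Capacity per unit length: φr_n = 0.75 × 0.6 × 100 × (0.707 × 0.3125) = 9.942 kip/in.
7.615 ≤ 9.942 → adequate.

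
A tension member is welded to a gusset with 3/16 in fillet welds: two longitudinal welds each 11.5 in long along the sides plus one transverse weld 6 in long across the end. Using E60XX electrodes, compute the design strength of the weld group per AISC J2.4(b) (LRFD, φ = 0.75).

E60XX → F_EXX = 60 ksi.
t_e = 0.707 × 0.1875 = 0.1326 in.
R_nwl = 0.6 × 60 × 0.1326 × 23 = 109.8 kip (longitudinal, 2 welds).
R_nwt = 0.6 × 60 × 0.1326 × 6 = 28.63 kip (transverse, base value).
(i) R_nwl + R_nwt = 138.4 kip; (ii) 0.85 R_nwl + 1.5 R_nwt = 136.2 kip.
R_n = max = 138.4 kip [governs: (i)]; φR_n = 103.8 kip.

φR_n ≈ 104 kip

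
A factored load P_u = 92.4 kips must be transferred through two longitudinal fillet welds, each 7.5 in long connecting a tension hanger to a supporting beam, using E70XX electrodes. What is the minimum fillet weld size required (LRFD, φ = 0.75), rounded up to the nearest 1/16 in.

E70XX → F_EXX = 70 ksi.
Total weld length L = 15 in.
Required throat t_e = P_u / (φ × 0.6 F_EXX × L) = 92.4 / (0.75 × 0.6 × 70 × 15) = 0.1956 in.
Required leg w = t_e / 0.707 = 0.2766 in → use 5/16 in.

w = 5/16 in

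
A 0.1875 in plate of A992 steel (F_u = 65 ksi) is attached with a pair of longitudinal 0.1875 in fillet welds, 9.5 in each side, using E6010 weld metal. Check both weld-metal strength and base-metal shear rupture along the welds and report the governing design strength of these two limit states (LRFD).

φR_n ≈ 68 kip (weld metal governs)

E60XX → F_EXX = 60 ksi.
t_e = 0.707 × 0.1875 = 0.1326 in; L = 19 in.
Weld metal: φR_n = 0.75 × 0.6 × 60 × 0.1326 × 19 = 68 kip.
Base metal (shear rupture): φR_n = 0.75 × 0.6 × 65 × 0.1875 × 19 = 104.2 kip.
Governing: weld metal.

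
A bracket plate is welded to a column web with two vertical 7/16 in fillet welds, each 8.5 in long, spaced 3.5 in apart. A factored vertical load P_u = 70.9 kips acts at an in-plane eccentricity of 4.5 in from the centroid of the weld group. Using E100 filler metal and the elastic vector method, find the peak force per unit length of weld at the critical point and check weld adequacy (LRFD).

E100XX → F_EXX = 100 ksi.
Total weld length L_w = 17 in. Treat welds as unit-width lines.
Polar moment about centroid: J = 2[d³/12 + d(b/2)²] = 2[8.5³/12 + 8.5×1.75²] = 154.4 in³.
Direct shear f_v = P/L_w = 70.9 / 17 = 4.171 kip/in (vertical).
Torsion M = P·e = 70.9 × 4.5 = 319.05 kip·in.
Critical point at (x, y) = (1.75, 4.25) from centroid. f_tx = M·y/J = 8.781 kip/in; f_ty = M·x/J = 3.616 kip/in.
Resultant f_max = √[f_tx² + (f_v + f_ty)²] = √[8.781² + (4.171 + 3.616)²] = 11.74 kip/in.
Capacity per unit length: φr_n = 0.75 × 0.6 × 100 × (0.707 × 0.4375) = 13.92 kip/in.
11.74 ≤ 13.92 → adequate.

f_max ≈ 11.7 kip/in; adequate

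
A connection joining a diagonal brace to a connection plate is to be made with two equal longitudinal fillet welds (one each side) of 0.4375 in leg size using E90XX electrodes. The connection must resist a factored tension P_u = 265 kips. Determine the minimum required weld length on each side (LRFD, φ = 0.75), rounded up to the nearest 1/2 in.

E90XX → F_EXX = 90 ksi.
Throat t_e = 0.707 × 0.4375 = 0.3093 in.
φr_n = 0.75 × 0.6 × 90 × 0.3093 = 12.53 kips/in.
L_req = P_u / φr_n = 265 / 12.53 = 21.15 in total.
Per side: 21.15 / 2 = 10.58 in.
Round up → use L = 11 in on each side.

L = 11 in on each side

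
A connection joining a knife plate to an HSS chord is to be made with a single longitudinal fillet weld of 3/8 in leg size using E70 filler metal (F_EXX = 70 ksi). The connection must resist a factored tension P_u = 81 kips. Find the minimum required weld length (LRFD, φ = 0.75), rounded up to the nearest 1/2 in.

L = 10 in

Throat t_e = 0.707 × 0.375 = 0.2651 in.
φr_n = 0.75 × 0.6 × 70 × 0.2651 = 8.351 kips/in.
L_req = P_u / φr_n = 81 / 8.351 = 9.699 in total.
Round up → use L = 10 in.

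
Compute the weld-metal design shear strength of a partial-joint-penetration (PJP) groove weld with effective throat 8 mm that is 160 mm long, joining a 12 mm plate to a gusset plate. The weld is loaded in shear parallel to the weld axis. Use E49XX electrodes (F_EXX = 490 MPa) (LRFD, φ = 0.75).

Effective throat (given) t_e = 8 mm.
A_we = 8 × 160 = 1280 mm².
F_nw = 0.6 F_EXX = 294 MPa.
φR_n = 0.75 × 294 × 1280 × 10⁻³ = 282.2 kN.

φR_n ≈ 282 kN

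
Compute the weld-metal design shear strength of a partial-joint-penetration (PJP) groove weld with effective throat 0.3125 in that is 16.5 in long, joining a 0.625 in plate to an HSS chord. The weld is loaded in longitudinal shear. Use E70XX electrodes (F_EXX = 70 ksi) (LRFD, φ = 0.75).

Effective throat (given) t_e = 0.3125 in.
A_we = 0.3125 × 16.5 = 5.156 in².
F_nw = 0.6 F_EXX = 42 ksi.
φR_n = 0.75 × 42 × 5.156 = 162.4 kips.

φR_n ≈ 162 kips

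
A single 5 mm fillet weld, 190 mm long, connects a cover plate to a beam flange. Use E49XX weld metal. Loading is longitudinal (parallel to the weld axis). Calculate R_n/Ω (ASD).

R_n/Ω ≈ 98.7 kN

E49XX → F_EXX = 490 MPa.
Effective throat t_e = 0.707 × 5 = 3.535 mm.
Total length L = 190 mm; A_we = 3.535 × 190 = 671.6 mm².
F_nw = 0.6 F_EXX = 0.6 × 490 = 294 MPa.
R_n = 294 × 671.6 × 10⁻³ = 197.5 kN; R_n/Ω = 197.5/2.0 = 98.73 kN.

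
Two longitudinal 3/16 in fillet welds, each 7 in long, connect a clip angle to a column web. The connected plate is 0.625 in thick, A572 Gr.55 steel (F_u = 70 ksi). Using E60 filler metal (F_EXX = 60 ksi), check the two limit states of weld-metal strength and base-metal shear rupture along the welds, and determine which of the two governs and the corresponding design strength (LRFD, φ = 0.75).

t_e = 0.707 × 0.1875 = 0.1326 in; L = 14 in.
Weld metal: φR_n = 0.75 × 0.6 × 60 × 0.1326 × 14 = 50.11 kip.
Base metal (shear rupture): φR_n = 0.75 × 0.6 × 70 × 0.625 × 14 = 275.6 kip.
Governing: weld metal.

φR_n ≈ 50.1 kip (weld metal governs)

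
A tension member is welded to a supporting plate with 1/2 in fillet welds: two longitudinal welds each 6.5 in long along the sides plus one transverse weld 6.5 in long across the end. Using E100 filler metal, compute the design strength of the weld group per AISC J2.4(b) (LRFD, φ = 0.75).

φR_n ≈ 331 kips

E100XX → F_EXX = 100 ksi.
t_e = 0.707 × 0.5 = 0.3535 in.
R_nwl = 0.6 × 100 × 0.3535 × 13 = 275.7 kips (longitudinal, 2 welds).
R_nwt = 0.6 × 100 × 0.3535 × 6.5 = 137.9 kips (transverse, base value).
(i) R_nwl + R_nwt = 413.6 kips; (ii) 0.85 R_nwl + 1.5 R_nwt = 441.2 kips.
R_n = max = 441.2 kips [governs: (ii)]; φR_n = 330.9 kips.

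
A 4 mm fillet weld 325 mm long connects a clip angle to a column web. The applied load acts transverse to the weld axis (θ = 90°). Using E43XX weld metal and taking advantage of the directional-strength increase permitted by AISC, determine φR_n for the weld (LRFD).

E43XX → F_EXX = 430 MPa.
t_e = 0.707 × 4 = 2.828 mm; A_we = 2.828 × 325 = 919.1 mm².
Directional factor: 1.0 + 0.5 sin^1.5(90°) = 1.5.
F_nw = 0.6 × 430 × 1.5 = 387 MPa.
φR_n = 0.75 × 387 × 919.1 × 10⁻³ = 266.8 kN.

φR_n ≈ 267 kN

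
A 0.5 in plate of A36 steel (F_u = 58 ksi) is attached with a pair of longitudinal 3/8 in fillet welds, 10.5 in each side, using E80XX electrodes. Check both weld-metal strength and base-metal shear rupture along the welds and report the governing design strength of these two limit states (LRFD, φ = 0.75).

φR_n ≈ 200 kips (weld metal governs)

E80XX → F_EXX = 80 ksi.
t_e = 0.707 × 0.375 = 0.2651 in; L = 21 in.
Weld metal: φR_n = 0.75 × 0.6 × 80 × 0.2651 × 21 = 200.4 kips.
Base metal (shear rupture): φR_n = 0.75 × 0.6 × 58 × 0.5 × 21 = 274 kips.
Governing: weld metal.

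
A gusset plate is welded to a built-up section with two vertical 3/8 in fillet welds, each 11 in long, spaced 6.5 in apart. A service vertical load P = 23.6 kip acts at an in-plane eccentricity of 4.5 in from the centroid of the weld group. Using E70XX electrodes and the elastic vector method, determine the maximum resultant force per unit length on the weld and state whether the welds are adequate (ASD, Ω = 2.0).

E70XX → F_EXX = 70 ksi.
Total weld length L_w = 22 in. Treat welds as unit-width lines.
Polar moment about centroid: J = 2[d³/12 + d(b/2)²] = 2[11³/12 + 11×3.25²] = 454.2 in³.
Direct shear f_v = P/L_w = 23.6 / 22 = 1.073 kip/in (vertical).
Torsion M = P·e = 23.6 × 4.5 = 106.2 kip·in.
Critical point at (x, y) = (3.25, 5.5) from centroid. f_tx = M·y/J = 1.286 kip/in; f_ty = M·x/J = 0.7599 kip/in.
Resultant f_max = √[f_tx² + (f_v + f_ty)²] = √[1.286² + (1.073 + 0.7599)²] = 2.239 kip/in.
Capacity per unit length: r_n/Ω = (1/2.0) × 0.6 × 70 × (0.707 × 0.375) = 5.568 kip/in.
2.239 ≤ 5.568 → adequate.

f_max ≈ 2.24 kip/in; adequate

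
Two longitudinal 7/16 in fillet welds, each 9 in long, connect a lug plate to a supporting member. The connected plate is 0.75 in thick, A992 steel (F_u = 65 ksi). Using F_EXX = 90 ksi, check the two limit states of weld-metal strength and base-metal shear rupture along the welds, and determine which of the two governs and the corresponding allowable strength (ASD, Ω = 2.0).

t_e = 0.707 × 0.4375 = 0.3093 in; L = 18 in.
Weld metal: R_n/Ω = (1/2.0) × 0.6 × 90 × 0.3093 × 18 = 150.3 kips.
Base metal (shear rupture): R_n/Ω = (1/2.0) × 0.6 × 65 × 0.75 × 18 = 263.2 kips.
Governing: weld metal.

R_n/Ω ≈ 150 kips (weld metal governs)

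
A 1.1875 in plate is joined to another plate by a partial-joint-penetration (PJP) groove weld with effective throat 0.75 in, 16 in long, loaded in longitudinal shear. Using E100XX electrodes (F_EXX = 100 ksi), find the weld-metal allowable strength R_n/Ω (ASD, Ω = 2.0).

R_n/Ω ≈ 360 kips

Effective throat (given) t_e = 0.75 in.
A_we = 0.75 × 16 = 12 in².
F_nw = 0.6 F_EXX = 60 ksi.
R_n/Ω = (60 × 12) / 2.0 = 360 kips.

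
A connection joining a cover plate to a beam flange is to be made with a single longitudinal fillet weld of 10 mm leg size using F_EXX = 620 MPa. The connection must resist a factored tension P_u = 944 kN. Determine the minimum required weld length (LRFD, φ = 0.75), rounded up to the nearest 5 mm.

Throat t_e = 0.707 × 10 = 7.07 mm.
φr_n = 0.75 × 0.6 × 620 × 7.07 × 10⁻³ = 1.973 kN/mm.
L_req = P_u / φr_n = 944 / 1.973 = 478.6 mm total.
Round up → use L = 480 mm.

L = 480 mm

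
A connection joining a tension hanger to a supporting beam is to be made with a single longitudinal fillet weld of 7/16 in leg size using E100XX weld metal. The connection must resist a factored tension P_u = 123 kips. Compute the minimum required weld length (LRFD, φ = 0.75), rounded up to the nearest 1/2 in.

E100XX → F_EXX = 100 ksi.
Throat t_e = 0.707 × 0.4375 = 0.3093 in.
φr_n = 0.75 × 0.6 × 100 × 0.3093 = 13.92 kips/in.
L_req = P_u / φr_n = 123 / 13.92 = 8.837 in total.
Round up → use L = 9 in.

L = 9 in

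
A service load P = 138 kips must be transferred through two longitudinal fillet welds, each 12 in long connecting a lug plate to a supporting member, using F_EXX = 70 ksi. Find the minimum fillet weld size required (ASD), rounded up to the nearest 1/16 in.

Total weld length L = 24 in.
Required throat t_e = P × Ω / (0.6 F_EXX × L) = 138 × 2.0 / (0.6 × 70 × 24) = 0.2738 in.
Required leg w = t_e / 0.707 = 0.3873 in → use 7/16 in.

w = 7/16 in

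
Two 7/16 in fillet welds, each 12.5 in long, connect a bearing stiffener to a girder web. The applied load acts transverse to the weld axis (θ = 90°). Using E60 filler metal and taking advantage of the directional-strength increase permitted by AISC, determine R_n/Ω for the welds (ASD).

E60XX → F_EXX = 60 ksi.
t_e = 0.707 × 0.4375 = 0.3093 in; A_we = 0.3093 × 25 = 7.733 in².
Directional factor: 1.0 + 0.5 sin^1.5(90°) = 1.5.
F_nw = 0.6 × 60 × 1.5 = 54 ksi.
R_n/Ω = (54 × 7.733) / 2.0 = 208.8 kip.

R_n/Ω ≈ 209 kip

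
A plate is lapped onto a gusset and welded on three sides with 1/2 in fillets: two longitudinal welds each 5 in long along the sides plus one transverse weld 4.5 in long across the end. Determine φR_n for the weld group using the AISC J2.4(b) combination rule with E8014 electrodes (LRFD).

φR_n ≈ 194 kips

E80XX → F_EXX = 80 ksi.
t_e = 0.707 × 0.5 = 0.3535 in.
R_nwl = 0.6 × 80 × 0.3535 × 10 = 169.7 kips (longitudinal, 2 welds).
R_nwt = 0.6 × 80 × 0.3535 × 4.5 = 76.36 kips (transverse, base value).
(i) R_nwl + R_nwt = 246 kips; (ii) 0.85 R_nwl + 1.5 R_nwt = 258.8 kips.
R_n = max = 258.8 kips [governs: (ii)]; φR_n = 194.1 kips.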